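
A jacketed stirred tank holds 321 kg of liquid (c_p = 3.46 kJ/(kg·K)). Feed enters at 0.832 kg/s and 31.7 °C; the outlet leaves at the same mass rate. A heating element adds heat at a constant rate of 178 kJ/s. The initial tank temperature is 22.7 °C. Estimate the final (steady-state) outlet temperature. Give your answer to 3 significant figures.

First-law balance (no shaft work): M c_p dT/dt = ṁ c_p (T_in − T) + 178.
At steady state dT/dt = 0 ⇒ T_ss = T_in + Q̇/(ṁ c_p) = 31.7 + 178/(0.832·3.46) = 93.533 °C.

93.5 °C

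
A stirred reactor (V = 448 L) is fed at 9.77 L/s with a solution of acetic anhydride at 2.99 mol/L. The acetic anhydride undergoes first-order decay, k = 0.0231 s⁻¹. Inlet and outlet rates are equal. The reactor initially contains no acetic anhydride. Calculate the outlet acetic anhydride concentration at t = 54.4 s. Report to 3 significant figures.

1.33 mol/L

Species balance: V dC/dt = Q C_in − Q C − k V C.
dC/dt = (Q/V) C_in − (Q/V + k) C; effective rate a = Q/V + k = 0.021808 + 0.0231 = 0.044908 s⁻¹.
C_ss = Q C_in/(Q + kV) = 1.4520 mol/L; C(t) = C_ss + (C₀ − C_ss) e^(−a t).
C(54.4) = 1.4520 + (-1.4520)·e^(−0.044908·54.4) = 1.4520 + (-1.4520)·0.086900 = 1.3258 mol/L.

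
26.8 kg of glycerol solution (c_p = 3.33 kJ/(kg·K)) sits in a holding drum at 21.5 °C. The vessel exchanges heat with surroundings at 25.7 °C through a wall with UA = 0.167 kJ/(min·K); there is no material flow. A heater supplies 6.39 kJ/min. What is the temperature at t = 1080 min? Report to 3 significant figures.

58.3 °C

M c_p dT/dt = −UA(T − T_amb) + Q̇.
dT/dt = (T_ss − T)/τ with T_ss = T_amb + Q̇/UA = 25.7 + 6.39/0.167 = 63.963 °C, τ = M c_p/UA = 26.8·3.33/0.167 = 534.40 min.
Integrating: T(t) = T_ss + (T₀ − T_ss) e^(−t/τ).
T(1080) = 63.963 + (-42.463)·0.13253 = 58.336 °C.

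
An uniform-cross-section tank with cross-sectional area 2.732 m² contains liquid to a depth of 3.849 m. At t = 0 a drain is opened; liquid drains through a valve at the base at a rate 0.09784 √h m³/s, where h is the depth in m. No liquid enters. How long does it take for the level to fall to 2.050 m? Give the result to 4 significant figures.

Mass balance (ρ constant): A dh/dt = −0.09784 √h.
Separate and integrate: 2(√h − √h₀) = −(0.09784/A) t.
t = 2A(√h₀ − √h)/0.09784 = 2·2.732·(√3.849 − √2.050)/0.09784
  = 5.46400 × (1.96189 − 1.43178) / 0.09784 = 29.6044 s.

29.60 s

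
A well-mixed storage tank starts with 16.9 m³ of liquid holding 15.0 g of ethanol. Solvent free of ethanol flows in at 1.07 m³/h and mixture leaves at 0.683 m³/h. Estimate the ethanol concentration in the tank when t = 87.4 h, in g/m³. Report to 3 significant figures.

0.0425 g/m³

Total volume: dV/dt = Q_in − Q_out = 0.38700 m³/h, so V(t) = 16.9 + 0.38700 t and V(87.4) = 50.724 m³.
No ethanol enters, so dm/dt = −Q_out · (m/V).
Separate: dm/m = −Q_out dt/V(t) ⇒ ln(m/m₀) = −(Q_out/(Q_in−Q_out)) ln(V/V₀).
m = m₀ (V₀/V)^(Q_out/(Q_in−Q_out)) = 15.0 × (16.9/50.724)^(1.7649) = 2.1562 g.
C = m/V = 2.1562/50.724 = 0.042508 g/m³.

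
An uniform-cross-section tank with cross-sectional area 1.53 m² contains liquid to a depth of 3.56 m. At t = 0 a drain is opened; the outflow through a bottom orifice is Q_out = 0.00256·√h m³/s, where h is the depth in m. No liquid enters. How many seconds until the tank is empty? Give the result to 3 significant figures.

A dh/dt = −Q_out = −0.00256 √h.
∫ h^(−1/2) dh = −(0.00256/A) ∫ dt, giving 2√h = 2√h₀ − (0.00256/A) t.
Set h = 0: 2√h₀ = (0.00256/A) t_empty ⇒ t_empty = 2A√h₀/0.00256.
t_empty = 2·1.53·√3.56/0.00256 = 3.0600·1.8868/0.00256 = 2255.3 s.

2260 s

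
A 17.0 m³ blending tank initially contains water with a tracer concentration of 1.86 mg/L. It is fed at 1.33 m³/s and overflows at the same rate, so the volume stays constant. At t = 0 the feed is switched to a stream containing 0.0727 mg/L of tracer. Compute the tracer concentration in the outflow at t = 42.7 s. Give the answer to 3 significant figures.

Transient balance on the dissolved component: V dC/dt = Q(C_in − C).
So dC/dt = (C_in − C)/τ with τ = V/Q = 17.0/1.33 = 12.782 s.
Integrating: C(t) = C_in + (C₀ − C_in) e^(−t/τ).
C(42.7) = 0.0727 + (1.86 − 0.0727)·e^(−42.7/12.782) = 0.0727 + (1.7873)·0.035414 = 0.13600 mg/L.

0.136 mg/L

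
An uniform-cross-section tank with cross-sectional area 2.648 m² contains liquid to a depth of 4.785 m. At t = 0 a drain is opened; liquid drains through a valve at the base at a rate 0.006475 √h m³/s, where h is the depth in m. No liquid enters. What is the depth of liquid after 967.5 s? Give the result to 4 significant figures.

1.009 m

Accumulation of liquid (constant cross-section A): A dh/dt = −0.006475 √h.
∫ h^(−1/2) dh = −(0.006475/A) ∫ dt, giving 2√h = 2√h₀ − (0.006475/A) t.
√h = √4.785 − 0.006475·967.5/(2·2.648) = 2.18746 − 1.18289 = 1.00458.
h = 1.00458² = 1.00918 m.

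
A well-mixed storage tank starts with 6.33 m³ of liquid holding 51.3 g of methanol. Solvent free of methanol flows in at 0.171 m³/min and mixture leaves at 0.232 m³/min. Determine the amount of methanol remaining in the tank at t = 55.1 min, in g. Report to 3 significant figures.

2.88 g

Let m(t) be the amount of methanol. Volume: V(t) = V₀ + (Q_in − Q_out) t = 6.33 − 0.061000 t; V(55.1) = 2.9689 m³.
No methanol enters, so dm/dt = −Q_out · (m/V).
dm/m = −Q_out dt/(V₀ − 0.061000 t); integrating gives ln(m/m₀) = −(Q_out/(Q_in−Q_out)) ln(V/V₀).
m = m₀ (V₀/V)^(Q_out/(Q_in−Q_out)) = 51.3 × (6.33/2.9689)^(-3.8033) = 2.8812 g.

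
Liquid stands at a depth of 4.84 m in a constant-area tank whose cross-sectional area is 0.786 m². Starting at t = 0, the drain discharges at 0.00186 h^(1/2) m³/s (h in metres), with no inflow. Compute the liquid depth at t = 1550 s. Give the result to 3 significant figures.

With no inflow, A dh/dt = −0.00186 √h.
Separate and integrate: 2(√h − √h₀) = −(0.00186/A) t.
√h = √4.84 − 0.00186·1550/(2·0.786) = 2.2000 − 1.8340 = 0.36603.
h = 0.36603² = 0.13398 m.

0.134 m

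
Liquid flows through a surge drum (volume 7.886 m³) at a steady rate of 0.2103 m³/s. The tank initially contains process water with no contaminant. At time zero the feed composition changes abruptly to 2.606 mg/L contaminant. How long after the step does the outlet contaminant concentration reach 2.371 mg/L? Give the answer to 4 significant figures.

Species balance on the tank: V dC/dt = Q(C_in − C), so τ = V/Q = 37.4988 s.
C(t) = C_in + (C₀ − C_in) e^(−t/τ). Set C = 2.371 and solve for t:
e^(−t/τ) = (C − C_in)/(C₀ − C_in) = (2.371 − 2.606)/(0 − 2.606) = 0.0901765
t = −τ ln(…) = 37.4988 × 2.40599 = 90.2216 s.

90.22 s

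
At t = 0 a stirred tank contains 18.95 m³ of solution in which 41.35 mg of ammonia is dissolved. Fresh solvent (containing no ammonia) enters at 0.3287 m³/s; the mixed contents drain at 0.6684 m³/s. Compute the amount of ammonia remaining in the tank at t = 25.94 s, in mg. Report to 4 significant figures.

12.08 mg

Let m(t) be the amount of ammonia. Volume: V(t) = V₀ + (Q_in − Q_out) t = 18.95 − 0.339700 t; V(25.94) = 10.1382 m³.
Solute balance: dm/dt = 0 − Q_out C = −Q_out m/V(t).
dm/m = −Q_out dt/(V₀ − 0.339700 t); integrating gives ln(m/m₀) = −(Q_out/(Q_in−Q_out)) ln(V/V₀).
m = m₀ (V₀/V)^(Q_out/(Q_in−Q_out)) = 41.35 × (18.95/10.1382)^(-1.96762) = 12.0774 mg.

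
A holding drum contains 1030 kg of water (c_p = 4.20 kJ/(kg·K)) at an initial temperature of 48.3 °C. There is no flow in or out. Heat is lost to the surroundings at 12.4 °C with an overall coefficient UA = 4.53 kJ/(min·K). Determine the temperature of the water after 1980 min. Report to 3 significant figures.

First-law balance (no shaft work): M c_p dT/dt = −UA(T − T_amb).
dT/dt = (T_ss − T)/τ with T_ss = T_amb = 12.400 °C, τ = M c_p/UA = 1030·4.20/4.53 = 954.97 min.
This is linear first-order; T(t) = T_ss + (T₀ − T_ss) e^(−t/τ).
T(1980) = 12.400 + (35.900)·0.12576 = 16.915 °C.

16.9 °C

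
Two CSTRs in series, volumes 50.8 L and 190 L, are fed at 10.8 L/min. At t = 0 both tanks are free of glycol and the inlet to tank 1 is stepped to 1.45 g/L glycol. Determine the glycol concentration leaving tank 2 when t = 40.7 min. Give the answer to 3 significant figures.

1.25 g/L

Time constants: τᵢ = Vᵢ/Q for each well-mixed tank.
τ₁ = 50.8/10.8 = 4.7037 min; τ₂ = 190/10.8 = 17.593 min.
Tank 1: C₁ = C_in(1 − e^(−t/τ₁)). Tank 2 (τ₁ ≠ τ₂): C₂ = C_in[1 − (τ₁ e^(−t/τ₁) − τ₂ e^(−t/τ₂))/(τ₁ − τ₂)].
At t = 40.7: e^(−t/τ₁) = 0.00017464, e^(−t/τ₂) = 0.098917.
C₂ = 1.45·[1 − (4.7037·0.00017464 − 17.593·0.098917)/(-12.889)] = 1.45·0.86505 = 1.2543 g/L.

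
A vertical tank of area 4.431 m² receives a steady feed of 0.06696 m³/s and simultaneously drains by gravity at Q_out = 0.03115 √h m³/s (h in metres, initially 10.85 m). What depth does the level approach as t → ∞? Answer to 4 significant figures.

4.621 m

A dh/dt = Q_in − 0.03115 √h. Steady state requires inflow = outflow:
Q_in = 0.03115 √h_ss ⇒ √h_ss = 0.06696/0.03115 = 2.14960.
h_ss = 2.14960² = 4.62077 m. (Since h₀ = 10.85 m > h_ss, the level will fall toward this value.)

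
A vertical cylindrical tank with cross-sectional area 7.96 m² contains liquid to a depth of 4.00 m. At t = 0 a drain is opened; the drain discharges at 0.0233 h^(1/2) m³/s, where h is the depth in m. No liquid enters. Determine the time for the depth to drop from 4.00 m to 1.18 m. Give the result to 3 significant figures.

624 s

With no inflow, A dh/dt = −0.0233 √h.
Separate and integrate: 2(√h − √h₀) = −(0.0233/A) t.
t = 2A(√h₀ − √h)/0.0233 = 2·7.96·(√4.00 − √1.18)/0.0233
  = 15.920 × (2.0000 − 1.0863) / 0.0233 = 624.31 s.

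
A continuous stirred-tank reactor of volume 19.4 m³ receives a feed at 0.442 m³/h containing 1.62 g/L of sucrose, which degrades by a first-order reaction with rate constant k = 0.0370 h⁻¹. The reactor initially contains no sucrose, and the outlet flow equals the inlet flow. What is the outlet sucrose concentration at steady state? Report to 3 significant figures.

0.617 g/L

Species balance: V dC/dt = Q C_in − Q C − k V C.
Steady state (dC/dt = 0): C_ss = Q C_in/(Q + kV) = C_in/(1 + kV/Q).
C_ss = 0.442·1.62/(0.442 + 0.0370·19.4) = 0.71604/1.1598 = 0.61738 g/L.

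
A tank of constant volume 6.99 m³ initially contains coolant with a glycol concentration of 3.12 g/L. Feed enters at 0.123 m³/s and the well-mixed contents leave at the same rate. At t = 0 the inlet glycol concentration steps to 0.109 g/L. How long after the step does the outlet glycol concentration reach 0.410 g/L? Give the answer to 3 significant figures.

131 s

Accumulation = in − out for the solute gives V dC/dt = Q(C_in − C), so τ = V/Q = 56.829 s.
C(t) = C_in + (C₀ − C_in) e^(−t/τ). Set C = 0.410 and solve for t:
e^(−t/τ) = (C − C_in)/(C₀ − C_in) = (0.410 − 0.109)/(3.12 − 0.109) = 0.099967
t = −τ ln(…) = 56.829 × 2.3029 = 130.87 s.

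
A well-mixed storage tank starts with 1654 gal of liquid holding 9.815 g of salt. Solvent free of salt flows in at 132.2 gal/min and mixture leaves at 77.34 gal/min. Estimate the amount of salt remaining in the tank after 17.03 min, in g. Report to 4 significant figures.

5.221 g

Let m(t) be the amount of salt. Volume: V(t) = V₀ + (Q_in − Q_out) t = 1654 + 54.8600 t; V(17.03) = 2588.27 gal.
Species balance (pure solvent in): dm/dt = −Q_out · m/V(t).
dm/m = −Q_out dt/(V₀ + 54.8600 t); integrating gives ln(m/m₀) = −(Q_out/(Q_in−Q_out)) ln(V/V₀).
m = m₀ (V₀/V)^(Q_out/(Q_in−Q_out)) = 9.815 × (1654/2588.27)^(1.40977) = 5.22069 g.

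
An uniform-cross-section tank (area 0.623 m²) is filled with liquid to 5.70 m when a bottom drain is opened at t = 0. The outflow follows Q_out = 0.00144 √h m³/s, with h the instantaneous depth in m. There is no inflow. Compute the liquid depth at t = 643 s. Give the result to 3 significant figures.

2.70 m

With no inflow, A dh/dt = −0.00144 √h.
∫ h^(−1/2) dh = −(0.00144/A) ∫ dt, giving 2√h = 2√h₀ − (0.00144/A) t.
√h = √5.70 − 0.00144·643/(2·0.623) = 2.3875 − 0.74311 = 1.6444.
h = 1.6444² = 2.7039 m.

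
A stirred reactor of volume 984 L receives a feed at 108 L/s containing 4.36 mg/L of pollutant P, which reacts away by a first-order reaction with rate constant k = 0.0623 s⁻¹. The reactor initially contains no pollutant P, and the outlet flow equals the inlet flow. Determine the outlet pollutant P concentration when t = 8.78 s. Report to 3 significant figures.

Species balance: V dC/dt = Q C_in − Q C − k V C.
dC/dt = (Q/V) C_in − (Q/V + k) C; effective rate a = Q/V + k = 0.10976 + 0.0623 = 0.17206 s⁻¹.
C_ss = Q C_in/(Q + kV) = 2.7813 mg/L; C(t) = C_ss + (C₀ − C_ss) e^(−a t).
C(8.78) = 2.7813 + (-2.7813)·e^(−0.17206·8.78) = 2.7813 + (-2.7813)·0.22077 = 2.1673 mg/L.

2.17 mg/L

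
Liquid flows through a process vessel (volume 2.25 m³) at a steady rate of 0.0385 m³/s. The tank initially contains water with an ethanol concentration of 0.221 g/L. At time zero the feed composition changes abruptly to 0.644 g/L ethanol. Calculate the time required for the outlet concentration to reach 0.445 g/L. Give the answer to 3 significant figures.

Unsteady species balance (constant V, well mixed): V dC/dt = Q(C_in − C), so τ = V/Q = 58.442 s.
C(t) = C_in + (C₀ − C_in) e^(−t/τ). Set C = 0.445 and solve for t:
e^(−t/τ) = (C − C_in)/(C₀ − C_in) = (0.445 − 0.644)/(0.221 − 0.644) = 0.47045
t = −τ ln(…) = 58.442 × 0.75407 = 44.069 s.

44.1 s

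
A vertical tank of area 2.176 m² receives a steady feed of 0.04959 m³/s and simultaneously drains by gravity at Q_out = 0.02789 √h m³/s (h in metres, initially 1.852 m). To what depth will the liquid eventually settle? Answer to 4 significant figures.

A dh/dt = Q_in − 0.02789 √h. Steady state requires inflow = outflow:
Q_in = 0.02789 √h_ss ⇒ √h_ss = 0.04959/0.02789 = 1.77806.
h_ss = 1.77806² = 3.16149 m. (Since h₀ = 1.852 m < h_ss, the level will rise toward this value.)

3.161 m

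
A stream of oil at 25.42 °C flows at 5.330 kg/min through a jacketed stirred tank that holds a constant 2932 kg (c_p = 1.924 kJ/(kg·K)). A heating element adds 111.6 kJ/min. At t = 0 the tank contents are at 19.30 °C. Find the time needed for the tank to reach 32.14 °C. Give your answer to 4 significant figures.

M c_p dT/dt = ṁ c_p (T_in − T) + Q̇.
τ = M/ṁ = 550.094 min; T_ss = T_in + Q̇/(ṁ c_p) = 36.3026 °C.
T(t) = T_ss + (T₀ − T_ss) e^(−t/τ). Set T = 32.14:
e^(−t/τ) = (32.14 − 36.3026)/(19.30 − 36.3026) = 0.244821
t = −550.094 · ln(0.244821) = 774.108 min.

774.1 min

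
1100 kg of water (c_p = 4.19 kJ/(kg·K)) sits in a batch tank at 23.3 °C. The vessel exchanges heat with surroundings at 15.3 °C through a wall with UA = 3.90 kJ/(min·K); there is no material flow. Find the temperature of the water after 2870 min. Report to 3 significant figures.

M c_p dT/dt = −UA(T − T_amb).
dT/dt = (T_ss − T)/τ with T_ss = T_amb = 15.300 °C, τ = M c_p/UA = 1100·4.19/3.90 = 1181.8 min.
Integrating: T(t) = T_ss + (T₀ − T_ss) e^(−t/τ).
T(2870) = 15.300 + (8.0000)·0.088168 = 16.005 °C.

16.0 °C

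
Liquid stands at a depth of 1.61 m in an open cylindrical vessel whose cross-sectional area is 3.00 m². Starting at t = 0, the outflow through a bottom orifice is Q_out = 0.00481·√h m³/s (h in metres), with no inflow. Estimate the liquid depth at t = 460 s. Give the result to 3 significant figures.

0.810 m

A dh/dt = −Q_out = −0.00481 √h.
This is separable: 2 d(√h)/dt = −0.00481/A, so √h = √h₀ − (0.00481/(2A)) t.
√h = √1.61 − 0.00481·460/(2·3.00) = 1.2689 − 0.36877 = 0.90009.
h = 0.90009² = 0.81016 m.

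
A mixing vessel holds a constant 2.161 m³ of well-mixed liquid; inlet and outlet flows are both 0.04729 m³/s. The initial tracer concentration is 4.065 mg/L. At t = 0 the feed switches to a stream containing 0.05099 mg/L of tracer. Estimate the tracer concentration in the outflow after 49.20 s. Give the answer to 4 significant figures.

1.419 mg/L

Transient balance on the dissolved component: V dC/dt = Q(C_in − C).
Time constant τ = V/Q = 2.161/0.04729 = 45.6968 s.
C approaches C_in exponentially: C(t) = C_in + (C₀ − C_in) e^(−t/τ).
C(49.20) = 0.05099 + (4.065 − 0.05099)·e^(−49.20/45.6968) = 0.05099 + (4.01401)·0.340731 = 1.41869 mg/L.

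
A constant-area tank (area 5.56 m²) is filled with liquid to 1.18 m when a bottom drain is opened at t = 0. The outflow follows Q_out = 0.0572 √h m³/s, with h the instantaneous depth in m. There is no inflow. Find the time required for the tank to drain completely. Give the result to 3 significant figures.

211 s

A dh/dt = −Q_out = −0.0572 √h.
Separate and integrate: 2(√h − √h₀) = −(0.0572/A) t.
Set h = 0: 2√h₀ = (0.0572/A) t_empty ⇒ t_empty = 2A√h₀/0.0572.
t_empty = 2·5.56·√1.18/0.0572 = 11.120·1.0863/0.0572 = 211.18 s.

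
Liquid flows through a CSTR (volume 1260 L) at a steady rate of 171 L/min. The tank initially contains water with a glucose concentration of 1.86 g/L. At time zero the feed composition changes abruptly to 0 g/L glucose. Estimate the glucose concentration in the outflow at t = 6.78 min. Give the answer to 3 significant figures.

0.741 g/L

Mass balance on the solute (V constant): V dC/dt = Q(C_in − C).
Rewrite as dC/dt + C/τ = C_in/τ, τ = V/Q = 7.3684 min.
This is linear first-order; C(t) = C_in + (C₀ − C_in) e^(−t/τ).
C(6.78) = 0 + (1.86 − 0)·e^(−6.78/7.3684) = 0 + (1.8600)·0.39846 = 0.74114 g/L.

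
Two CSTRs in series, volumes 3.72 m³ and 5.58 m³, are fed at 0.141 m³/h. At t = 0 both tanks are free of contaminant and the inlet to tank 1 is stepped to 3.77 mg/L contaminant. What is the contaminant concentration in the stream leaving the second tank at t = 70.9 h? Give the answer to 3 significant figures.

Time constants: τᵢ = Vᵢ/Q for each well-mixed tank.
τ₁ = 3.72/0.141 = 26.383 h; τ₂ = 5.58/0.141 = 39.574 h.
Solving the cascade with C₁(0)=C₂(0)=0 gives C₂(t) = C_in[1 − (τ₁ e^(−t/τ₁) − τ₂ e^(−t/τ₂))/(τ₁ − τ₂)].
At t = 70.9: e^(−t/τ₁) = 0.068062, e^(−t/τ₂) = 0.16670.
C₂ = 3.77·[1 − (26.383·0.068062 − 39.574·0.16670)/(-13.191)] = 3.77·0.63602 = 2.3978 mg/L.

2.40 mg/L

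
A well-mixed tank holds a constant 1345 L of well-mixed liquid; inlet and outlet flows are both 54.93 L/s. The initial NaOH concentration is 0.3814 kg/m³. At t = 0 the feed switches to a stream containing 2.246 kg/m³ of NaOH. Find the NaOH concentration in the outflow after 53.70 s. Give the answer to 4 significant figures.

Accumulation = in − out for the solute gives V dC/dt = Q(C_in − C).
So dC/dt = (C_in − C)/τ with τ = V/Q = 1345/54.93 = 24.4857 s.
Integrating: C(t) = C_in + (C₀ − C_in) e^(−t/τ).
C(53.70) = 2.246 + (0.3814 − 2.246)·e^(−53.70/24.4857) = 2.246 + (-1.86460)·0.111569 = 2.03797 kg/m³.

2.038 kg/m³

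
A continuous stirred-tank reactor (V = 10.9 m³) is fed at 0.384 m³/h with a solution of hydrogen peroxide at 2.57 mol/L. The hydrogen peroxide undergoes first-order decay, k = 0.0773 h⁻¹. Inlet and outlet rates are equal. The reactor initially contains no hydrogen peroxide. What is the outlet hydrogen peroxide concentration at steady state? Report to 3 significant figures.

Species balance: V dC/dt = Q C_in − Q C − k V C.
Steady state (dC/dt = 0): C_ss = Q C_in/(Q + kV) = C_in/(1 + kV/Q).
C_ss = 0.384·2.57/(0.384 + 0.0773·10.9) = 0.98688/1.2266 = 0.80459 mol/L.

0.805 mol/L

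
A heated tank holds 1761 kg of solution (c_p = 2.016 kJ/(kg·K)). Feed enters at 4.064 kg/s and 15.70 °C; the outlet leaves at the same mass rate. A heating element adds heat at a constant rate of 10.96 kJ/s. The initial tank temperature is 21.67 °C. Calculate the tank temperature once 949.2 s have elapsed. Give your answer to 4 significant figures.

M c_p dT/dt = ṁ c_p (T_in − T) + Q̇.
τ = M/ṁ = 433.317 s; T_ss = T_in + Q̇/(ṁ c_p) = 15.70 + 10.96/(4.064·2.016) = 17.0377 °C.
T approaches T_ss exponentially: T(t) = T_ss + (T₀ − T_ss) e^(−t/τ).
T(949.2) = 17.0377 + (4.63228)·e^(−949.2/433.317) = 17.0377 + (4.63228)·0.111856 = 17.5559 °C.

17.56 °C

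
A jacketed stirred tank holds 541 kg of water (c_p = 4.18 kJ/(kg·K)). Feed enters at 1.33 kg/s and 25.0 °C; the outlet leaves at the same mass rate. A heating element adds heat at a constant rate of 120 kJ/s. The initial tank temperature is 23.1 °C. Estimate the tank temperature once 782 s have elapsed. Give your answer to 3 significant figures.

M c_p dT/dt = ṁ c_p (T_in − T) + Q̇.
τ = M/ṁ = 406.77 s; T_ss = T_in + Q̇/(ṁ c_p) = 25.0 + 120/(1.33·4.18) = 46.585 °C.
Integrating: T(t) = T_ss + (T₀ − T_ss) e^(−t/τ).
T(782) = 46.585 + (-23.485)·e^(−782/406.77) = 46.585 + (-23.485)·0.14624 = 43.151 °C.

43.2 °C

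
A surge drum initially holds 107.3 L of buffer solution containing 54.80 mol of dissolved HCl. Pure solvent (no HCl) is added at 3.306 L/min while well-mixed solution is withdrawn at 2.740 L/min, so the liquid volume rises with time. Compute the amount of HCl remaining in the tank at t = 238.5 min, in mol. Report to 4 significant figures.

1.063 mol

Total volume: dV/dt = Q_in − Q_out = 0.566000 L/min, so V(t) = 107.3 + 0.566000 t and V(238.5) = 242.291 L.
No HCl enters, so dm/dt = −Q_out · (m/V).
Separate: dm/m = −Q_out dt/V(t) ⇒ ln(m/m₀) = −(Q_out/(Q_in−Q_out)) ln(V/V₀).
m = m₀ (V₀/V)^(Q_out/(Q_in−Q_out)) = 54.80 × (107.3/242.291)^(4.84099) = 1.06253 mol.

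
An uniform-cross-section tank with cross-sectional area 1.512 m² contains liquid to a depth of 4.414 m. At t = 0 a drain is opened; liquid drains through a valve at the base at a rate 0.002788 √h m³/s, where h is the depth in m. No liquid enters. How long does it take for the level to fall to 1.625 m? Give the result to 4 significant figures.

896.1 s

Volume balance on the tank: A dh/dt = −0.002788 √h.
∫ h^(−1/2) dh = −(0.002788/A) ∫ dt, giving 2√h = 2√h₀ − (0.002788/A) t.
t = 2A(√h₀ − √h)/0.002788 = 2·1.512·(√4.414 − √1.625)/0.002788
  = 3.02400 × (2.10095 − 1.27475) / 0.002788 = 896.134 s.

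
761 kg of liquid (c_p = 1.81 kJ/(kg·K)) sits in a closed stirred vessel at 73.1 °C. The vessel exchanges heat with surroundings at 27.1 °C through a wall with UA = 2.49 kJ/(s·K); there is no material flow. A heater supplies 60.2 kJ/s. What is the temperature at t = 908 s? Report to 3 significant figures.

Lumped-capacitance energy balance: M c_p dT/dt = UA(T_amb − T) + Q̇.
dT/dt = (T_ss − T)/τ with T_ss = T_amb + Q̇/UA = 27.1 + 60.2/2.49 = 51.277 °C, τ = M c_p/UA = 761·1.81/2.49 = 553.18 s.
T approaches T_ss exponentially: T(t) = T_ss + (T₀ − T_ss) e^(−t/τ).
T(908) = 51.277 + (21.823)·0.19370 = 55.504 °C.

55.5 °C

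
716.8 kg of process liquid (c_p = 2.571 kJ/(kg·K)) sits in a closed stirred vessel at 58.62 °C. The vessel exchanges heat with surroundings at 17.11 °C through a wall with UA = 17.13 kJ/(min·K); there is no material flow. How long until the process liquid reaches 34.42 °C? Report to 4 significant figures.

94.10 min

Lumped-capacitance energy balance: M c_p dT/dt = UA(T_amb − T).
τ = M c_p/UA = 107.583 min; T_ss = T_amb = 17.1100 °C.
T(t) = T_ss + (T₀ − T_ss)e^(−t/τ); set T = 34.42:
t = −τ ln[(T − T_ss)/(T₀ − T_ss)] = −107.583 · ln(0.417008) = 94.0973 min.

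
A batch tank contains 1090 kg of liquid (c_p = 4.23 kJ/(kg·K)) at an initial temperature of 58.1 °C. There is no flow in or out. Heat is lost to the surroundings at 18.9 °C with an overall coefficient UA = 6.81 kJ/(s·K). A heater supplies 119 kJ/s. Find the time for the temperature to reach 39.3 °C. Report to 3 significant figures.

M c_p dT/dt = −UA(T − T_amb) + Q̇.
τ = M c_p/UA = 677.05 s; T_ss = T_amb + Q̇/UA = 18.9 + 119/6.81 = 36.374 °C.
T(t) = T_ss + (T₀ − T_ss)e^(−t/τ); set T = 39.3:
t = −τ ln[(T − T_ss)/(T₀ − T_ss)] = −677.05 · ln(0.13467) = 1357.5 s.

1360 s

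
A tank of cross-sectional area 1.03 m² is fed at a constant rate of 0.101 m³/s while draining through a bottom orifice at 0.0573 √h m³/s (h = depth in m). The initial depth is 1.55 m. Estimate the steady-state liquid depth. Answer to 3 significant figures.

A dh/dt = Q_in − 0.0573 √h. Steady state requires inflow = outflow:
Q_in = 0.0573 √h_ss ⇒ √h_ss = 0.101/0.0573 = 1.7627.
h_ss = 1.7627² = 3.1069 m. (Since h₀ = 1.55 m < h_ss, the level will rise toward this value.)

3.11 m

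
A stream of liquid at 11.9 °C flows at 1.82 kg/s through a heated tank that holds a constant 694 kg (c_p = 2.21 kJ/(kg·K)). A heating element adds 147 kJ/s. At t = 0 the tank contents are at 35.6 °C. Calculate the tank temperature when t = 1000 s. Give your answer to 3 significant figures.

Unsteady energy balance on the tank contents: M c_p dT/dt = ṁ c_p (T_in − T) + 147.
τ = M/ṁ = 381.32 s; T_ss = T_in + Q̇/(ṁ c_p) = 11.9 + 147/(1.82·2.21) = 48.447 °C.
Solution: T(t) = T_ss + (T₀ − T_ss) e^(−t/τ).
T(1000) = 48.447 + (-12.847)·e^(−1000/381.32) = 48.447 + (-12.847)·0.072623 = 47.514 °C.

47.5 °C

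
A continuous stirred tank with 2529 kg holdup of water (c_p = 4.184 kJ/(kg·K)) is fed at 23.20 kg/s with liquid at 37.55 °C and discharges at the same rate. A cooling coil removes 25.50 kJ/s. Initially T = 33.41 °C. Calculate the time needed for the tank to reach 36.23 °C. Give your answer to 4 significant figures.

M c_p dT/dt = ṁ c_p (T_in − T) − Q̇.
τ = M/ṁ = 109.009 s; T_ss = T_in − Q̇/(ṁ c_p) = 37.2873 °C.
T(t) = T_ss + (T₀ − T_ss) e^(−t/τ). Set T = 36.23:
e^(−t/τ) = (36.23 − 37.2873)/(33.41 − 37.2873) = 0.272690
t = −109.009 · ln(0.272690) = 141.648 s.

141.6 s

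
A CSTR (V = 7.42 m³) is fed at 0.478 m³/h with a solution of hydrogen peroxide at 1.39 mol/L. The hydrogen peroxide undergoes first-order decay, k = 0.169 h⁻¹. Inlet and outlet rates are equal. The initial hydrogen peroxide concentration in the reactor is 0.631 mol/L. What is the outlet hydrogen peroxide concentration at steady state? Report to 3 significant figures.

0.384 mol/L

Species balance: V dC/dt = Q C_in − Q C − k V C.
At steady state: 0 = Q C_in − (Q + kV) C_ss, so C_ss = Q C_in/(Q + kV).
C_ss = 0.478·1.39/(0.478 + 0.169·7.42) = 0.66442/1.7320 = 0.38362 mol/L.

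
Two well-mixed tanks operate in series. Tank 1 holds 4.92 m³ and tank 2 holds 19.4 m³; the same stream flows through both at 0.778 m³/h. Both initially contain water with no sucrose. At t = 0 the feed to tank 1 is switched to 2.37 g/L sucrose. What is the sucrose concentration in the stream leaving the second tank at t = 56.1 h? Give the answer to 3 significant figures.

2.04 g/L

Time constants: τᵢ = Vᵢ/Q for each well-mixed tank.
τ₁ = 4.92/0.778 = 6.3239 h; τ₂ = 19.4/0.778 = 24.936 h.
Tank 1: C₁ = C_in(1 − e^(−t/τ₁)). Tank 2 (τ₁ ≠ τ₂): C₂ = C_in[1 − (τ₁ e^(−t/τ₁) − τ₂ e^(−t/τ₂))/(τ₁ − τ₂)].
At t = 56.1: e^(−t/τ₁) = 0.00014039, e^(−t/τ₂) = 0.10542.
C₂ = 2.37·[1 − (6.3239·0.00014039 − 24.936·0.10542)/(-18.612)] = 2.37·0.85881 = 2.0354 g/L.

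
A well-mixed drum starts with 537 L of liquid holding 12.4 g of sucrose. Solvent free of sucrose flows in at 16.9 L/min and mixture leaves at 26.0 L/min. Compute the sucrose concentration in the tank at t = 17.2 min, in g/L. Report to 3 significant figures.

Let m(t) be the amount of sucrose. Volume: V(t) = V₀ + (Q_in − Q_out) t = 537 − 9.1000 t; V(17.2) = 380.48 L.
Species balance (pure solvent in): dm/dt = −Q_out · m/V(t).
dm/m = −Q_out dt/(V₀ − 9.1000 t); integrating gives ln(m/m₀) = −(Q_out/(Q_in−Q_out)) ln(V/V₀).
m = m₀ (V₀/V)^(Q_out/(Q_in−Q_out)) = 12.4 × (537/380.48)^(-2.8571) = 4.6331 g.
C = m/V = 4.6331/380.48 = 0.012177 g/L.

0.0122 g/L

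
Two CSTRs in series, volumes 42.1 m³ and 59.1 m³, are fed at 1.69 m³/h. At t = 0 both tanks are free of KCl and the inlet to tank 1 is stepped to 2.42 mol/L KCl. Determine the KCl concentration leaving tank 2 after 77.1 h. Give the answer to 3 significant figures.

1.76 mol/L

Species balance on tank i: dCᵢ/dt = (Cᵢ₋₁ − Cᵢ)/τᵢ with τᵢ = Vᵢ/Q.
τ₁ = 42.1/1.69 = 24.911 h; τ₂ = 59.1/1.69 = 34.970 h.
Solving the cascade with C₁(0)=C₂(0)=0 gives C₂(t) = C_in[1 − (τ₁ e^(−t/τ₁) − τ₂ e^(−t/τ₂))/(τ₁ − τ₂)].
At t = 77.1: e^(−t/τ₁) = 0.045276, e^(−t/τ₂) = 0.11028.
C₂ = 2.42·[1 − (24.911·0.045276 − 34.970·0.11028)/(-10.059)] = 2.42·0.72873 = 1.7635 mol/L.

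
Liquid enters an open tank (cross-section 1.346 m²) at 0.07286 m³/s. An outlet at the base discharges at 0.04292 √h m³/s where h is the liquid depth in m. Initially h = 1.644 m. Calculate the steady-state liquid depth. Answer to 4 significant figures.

2.882 m

Unsteady balance on liquid volume: A dh/dt = Q_in − 0.04292 √h. At steady state dh/dt = 0:
Q_in = 0.04292 √h_ss ⇒ √h_ss = 0.07286/0.04292 = 1.69758.
h_ss = 1.69758² = 2.88177 m. (Since h₀ = 1.644 m < h_ss, the level will rise toward this value.)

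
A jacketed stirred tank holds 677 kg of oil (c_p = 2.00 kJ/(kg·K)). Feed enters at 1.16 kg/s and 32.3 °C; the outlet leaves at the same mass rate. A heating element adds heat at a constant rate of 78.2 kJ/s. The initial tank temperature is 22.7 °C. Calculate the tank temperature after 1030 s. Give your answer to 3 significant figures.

First-law balance (no shaft work): M c_p dT/dt = ṁ c_p (T_in − T) + 78.2.
Rearrange: dT/dt = (T_ss − T)/τ with τ = M/ṁ = 583.62 s and T_ss = T_in + Q̇/(ṁ c_p) = 66.007 °C.
This is linear first-order; T(t) = T_ss + (T₀ − T_ss) e^(−t/τ).
T(1030) = 66.007 + (-43.307)·e^(−1030/583.62) = 66.007 + (-43.307)·0.17121 = 58.592 °C.

58.6 °C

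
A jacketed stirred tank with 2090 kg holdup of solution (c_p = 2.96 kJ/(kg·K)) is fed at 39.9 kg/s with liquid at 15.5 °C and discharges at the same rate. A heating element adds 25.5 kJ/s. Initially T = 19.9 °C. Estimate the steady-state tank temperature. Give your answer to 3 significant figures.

15.7 °C

Energy balance: M c_p dT/dt = ṁ c_p (T_in − T) + 25.5.
At steady state dT/dt = 0 ⇒ T_ss = T_in + Q̇/(ṁ c_p) = 15.5 + 25.5/(39.9·2.96) = 15.716 °C.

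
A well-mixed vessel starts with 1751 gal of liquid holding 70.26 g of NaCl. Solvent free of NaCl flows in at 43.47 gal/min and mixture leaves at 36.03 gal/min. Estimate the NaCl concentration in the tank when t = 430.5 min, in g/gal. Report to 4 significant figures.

9.215e-05 g/gal

Total volume: dV/dt = Q_in − Q_out = 7.44000 gal/min, so V(t) = 1751 + 7.44000 t and V(430.5) = 4953.92 gal.
No NaCl enters, so dm/dt = −Q_out · (m/V).
Separate: dm/m = −Q_out dt/V(t) ⇒ ln(m/m₀) = −(Q_out/(Q_in−Q_out)) ln(V/V₀).
m = m₀ (V₀/V)^(Q_out/(Q_in−Q_out)) = 70.26 × (1751/4953.92)^(4.84274) = 0.456480 g.
C = m/V = 0.456480/4953.92 = 9.21452e-05 g/gal.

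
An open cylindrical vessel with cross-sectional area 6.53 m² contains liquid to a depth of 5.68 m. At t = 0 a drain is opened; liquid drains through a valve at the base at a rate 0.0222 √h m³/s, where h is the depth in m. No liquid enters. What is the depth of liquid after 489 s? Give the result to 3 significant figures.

2.41 m

Mass balance (ρ constant): A dh/dt = −0.0222 √h.
This is separable: 2 d(√h)/dt = −0.0222/A, so √h = √h₀ − (0.0222/(2A)) t.
√h = √5.68 − 0.0222·489/(2·6.53) = 2.3833 − 0.83123 = 1.5520.
h = 1.5520² = 2.4089 m.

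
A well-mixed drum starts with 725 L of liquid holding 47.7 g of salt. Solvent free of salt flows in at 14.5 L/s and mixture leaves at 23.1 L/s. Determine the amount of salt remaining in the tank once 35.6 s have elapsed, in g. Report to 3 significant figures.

10.9 g

Total volume: dV/dt = Q_in − Q_out = -8.6000 L/s, so V(t) = 725 − 8.6000 t and V(35.6) = 418.84 L.
Solute balance: dm/dt = 0 − Q_out C = −Q_out m/V(t).
Separate: dm/m = −Q_out dt/V(t) ⇒ ln(m/m₀) = −(Q_out/(Q_in−Q_out)) ln(V/V₀).
m = m₀ (V₀/V)^(Q_out/(Q_in−Q_out)) = 47.7 × (725/418.84)^(-2.6860) = 10.926 g.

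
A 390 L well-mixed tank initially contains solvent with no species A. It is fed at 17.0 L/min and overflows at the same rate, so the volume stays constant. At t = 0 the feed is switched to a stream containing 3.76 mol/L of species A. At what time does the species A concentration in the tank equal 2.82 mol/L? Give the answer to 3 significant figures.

Accumulation = in − out for the solute gives V dC/dt = Q(C_in − C), so τ = V/Q = 22.941 min.
C(t) = C_in + (C₀ − C_in) e^(−t/τ). Set C = 2.82 and solve for t:
e^(−t/τ) = (C − C_in)/(C₀ − C_in) = (2.82 − 3.76)/(0 − 3.76) = 0.25000
t = −τ ln(…) = 22.941 × 1.3863 = 31.803 min.

31.8 min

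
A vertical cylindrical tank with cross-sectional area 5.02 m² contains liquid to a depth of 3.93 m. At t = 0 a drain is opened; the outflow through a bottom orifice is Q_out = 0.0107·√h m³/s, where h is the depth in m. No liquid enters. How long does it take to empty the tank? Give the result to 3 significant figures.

A dh/dt = −Q_out = −0.0107 √h.
Separate and integrate: 2(√h − √h₀) = −(0.0107/A) t.
Tank is empty when √h = 0: t_empty = 2A√h₀/0.0107.
t_empty = 2·5.02·√3.93/0.0107 = 10.040·1.9824/0.0107 = 1860.1 s.

1860 s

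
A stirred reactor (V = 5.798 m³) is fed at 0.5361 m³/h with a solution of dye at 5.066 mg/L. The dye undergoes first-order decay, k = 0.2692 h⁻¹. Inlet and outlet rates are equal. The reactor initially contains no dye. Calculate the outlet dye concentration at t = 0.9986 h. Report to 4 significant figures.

0.3926 mg/L

V dC/dt = Q(C_in − C) − k V C.
This is linear with rate a = Q/V + k = 0.361663 h⁻¹.
C_ss = Q C_in/(Q + kV) = 1.29518 mg/L; C(t) = C_ss + (C₀ − C_ss) e^(−a t).
C(0.9986) = 1.29518 + (-1.29518)·e^(−0.361663·0.9986) = 1.29518 + (-1.29518)·0.696870 = 0.392607 mg/L.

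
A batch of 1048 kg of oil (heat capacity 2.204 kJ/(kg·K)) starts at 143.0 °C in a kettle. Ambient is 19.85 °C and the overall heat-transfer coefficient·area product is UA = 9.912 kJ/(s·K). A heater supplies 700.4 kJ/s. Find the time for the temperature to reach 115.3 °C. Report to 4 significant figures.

Unsteady energy balance on the tank contents: M c_p dT/dt = −UA(T − T_amb) + Q̇.
τ = M c_p/UA = 233.030 s; T_ss = T_amb + Q̇/UA = 19.85 + 700.4/9.912 = 90.5118 °C.
T(t) = T_ss + (T₀ − T_ss)e^(−t/τ); set T = 115.3:
t = −τ ln[(T − T_ss)/(T₀ − T_ss)] = −233.030 · ln(0.472262) = 174.824 s.

174.8 s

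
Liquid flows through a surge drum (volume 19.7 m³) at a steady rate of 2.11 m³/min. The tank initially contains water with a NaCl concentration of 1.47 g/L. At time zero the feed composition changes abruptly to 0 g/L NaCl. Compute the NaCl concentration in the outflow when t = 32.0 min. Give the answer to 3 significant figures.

Transient balance on the dissolved component: V dC/dt = Q(C_in − C).
Time constant τ = V/Q = 19.7/2.11 = 9.3365 min.
Integrating: C(t) = C_in + (C₀ − C_in) e^(−t/τ).
C(32.0) = 0 + (1.47 − 0)·e^(−32.0/9.3365) = 0 + (1.4700)·0.032471 = 0.047732 g/L.

0.0477 g/L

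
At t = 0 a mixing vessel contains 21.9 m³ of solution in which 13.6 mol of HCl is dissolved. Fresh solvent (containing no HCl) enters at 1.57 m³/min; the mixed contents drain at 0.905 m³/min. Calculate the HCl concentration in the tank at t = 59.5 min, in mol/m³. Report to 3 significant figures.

Total volume: dV/dt = Q_in − Q_out = 0.66500 m³/min, so V(t) = 21.9 + 0.66500 t and V(59.5) = 61.468 m³.
Solute balance: dm/dt = 0 − Q_out C = −Q_out m/V(t).
dm/m = −Q_out dt/(V₀ + 0.66500 t); integrating gives ln(m/m₀) = −(Q_out/(Q_in−Q_out)) ln(V/V₀).
m = m₀ (V₀/V)^(Q_out/(Q_in−Q_out)) = 13.6 × (21.9/61.468)^(1.3609) = 3.3387 mol.
C = m/V = 3.3387/61.468 = 0.054317 mol/m³.

0.0543 mol/m³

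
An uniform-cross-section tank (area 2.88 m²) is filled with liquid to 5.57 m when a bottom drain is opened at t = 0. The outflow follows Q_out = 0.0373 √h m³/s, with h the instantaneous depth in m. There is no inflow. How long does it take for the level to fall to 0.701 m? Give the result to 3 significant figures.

235 s

A dh/dt = −Q_out = −0.0373 √h.
∫ h^(−1/2) dh = −(0.0373/A) ∫ dt, giving 2√h = 2√h₀ − (0.0373/A) t.
t = 2A(√h₀ − √h)/0.0373 = 2·2.88·(√5.57 − √0.701)/0.0373
  = 5.7600 × (2.3601 − 0.83726) / 0.0373 = 235.16 s.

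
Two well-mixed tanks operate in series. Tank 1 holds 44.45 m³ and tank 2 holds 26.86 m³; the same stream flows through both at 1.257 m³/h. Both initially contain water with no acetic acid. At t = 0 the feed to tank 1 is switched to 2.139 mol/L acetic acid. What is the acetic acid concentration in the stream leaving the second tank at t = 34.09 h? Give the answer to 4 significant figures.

Each tank obeys Vᵢ dCᵢ/dt = Q(Cᵢ₋₁ − Cᵢ), so τᵢ = Vᵢ/Q.
τ₁ = 44.45/1.257 = 35.3620 h; τ₂ = 26.86/1.257 = 21.3683 h.
Solving the cascade with C₁(0)=C₂(0)=0 gives C₂(t) = C_in[1 − (τ₁ e^(−t/τ₁) − τ₂ e^(−t/τ₂))/(τ₁ − τ₂)].
At t = 34.09: e^(−t/τ₁) = 0.381353, e^(−t/τ₂) = 0.202837.
C₂ = 2.139·[1 − (35.3620·0.381353 − 21.3683·0.202837)/(13.9936)] = 2.139·0.346053 = 0.740207 mol/L.

0.7402 mol/L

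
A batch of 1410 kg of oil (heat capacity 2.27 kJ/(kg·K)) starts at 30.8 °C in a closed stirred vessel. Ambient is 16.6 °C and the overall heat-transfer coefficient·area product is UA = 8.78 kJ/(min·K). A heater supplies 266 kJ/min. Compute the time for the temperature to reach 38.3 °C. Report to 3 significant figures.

229 min

M c_p dT/dt = −UA(T − T_amb) + Q̇.
τ = M c_p/UA = 364.54 min; T_ss = T_amb + Q̇/UA = 16.6 + 266/8.78 = 46.896 °C.
T(t) = T_ss + (T₀ − T_ss)e^(−t/τ); set T = 38.3:
t = −τ ln[(T − T_ss)/(T₀ − T_ss)] = −364.54 · ln(0.53405) = 228.67 min.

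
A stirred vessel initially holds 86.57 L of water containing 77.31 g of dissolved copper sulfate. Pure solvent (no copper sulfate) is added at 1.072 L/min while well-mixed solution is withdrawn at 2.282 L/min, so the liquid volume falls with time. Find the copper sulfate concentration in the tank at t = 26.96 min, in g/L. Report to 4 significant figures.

0.5874 g/L

Total volume: dV/dt = Q_in − Q_out = -1.21000 L/min, so V(t) = 86.57 − 1.21000 t and V(26.96) = 53.9484 L.
Solute balance: dm/dt = 0 − Q_out C = −Q_out m/V(t).
Separate: dm/m = −Q_out dt/V(t) ⇒ ln(m/m₀) = −(Q_out/(Q_in−Q_out)) ln(V/V₀).
m = m₀ (V₀/V)^(Q_out/(Q_in−Q_out)) = 77.31 × (86.57/53.9484)^(-1.88595) = 31.6871 g.
C = m/V = 31.6871/53.9484 = 0.587359 g/L.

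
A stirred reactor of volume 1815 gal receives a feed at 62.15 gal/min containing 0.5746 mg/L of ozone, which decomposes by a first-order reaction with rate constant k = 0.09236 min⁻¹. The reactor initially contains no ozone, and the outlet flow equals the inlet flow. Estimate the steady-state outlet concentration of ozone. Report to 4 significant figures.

0.1554 mg/L

Accumulation = in − out − consumed: V dC/dt = Q C_in − Q C − k V C.
At steady state: 0 = Q C_in − (Q + kV) C_ss, so C_ss = Q C_in/(Q + kV).
C_ss = 62.15·0.5746/(62.15 + 0.09236·1815) = 35.7114/229.783 = 0.155413 mg/L.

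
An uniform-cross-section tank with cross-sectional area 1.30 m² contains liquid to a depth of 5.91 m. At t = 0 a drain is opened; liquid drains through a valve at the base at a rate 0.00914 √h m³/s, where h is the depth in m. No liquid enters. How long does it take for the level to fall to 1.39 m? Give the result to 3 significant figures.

356 s

A dh/dt = −Q_out = −0.00914 √h.
This is separable: 2 d(√h)/dt = −0.00914/A, so √h = √h₀ − (0.00914/(2A)) t.
t = 2A(√h₀ − √h)/0.00914 = 2·1.30·(√5.91 − √1.39)/0.00914
  = 2.6000 × (2.4310 − 1.1790) / 0.00914 = 356.17 s.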